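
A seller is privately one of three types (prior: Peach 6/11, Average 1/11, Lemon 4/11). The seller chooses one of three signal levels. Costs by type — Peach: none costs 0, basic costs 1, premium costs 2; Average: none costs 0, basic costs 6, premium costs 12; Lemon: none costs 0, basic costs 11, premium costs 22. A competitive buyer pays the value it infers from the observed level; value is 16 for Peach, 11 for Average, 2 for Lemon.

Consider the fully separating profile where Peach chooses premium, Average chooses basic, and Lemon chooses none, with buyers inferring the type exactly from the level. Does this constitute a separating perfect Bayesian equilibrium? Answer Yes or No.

Separating prices: premium → 16, basic → 11, none → 2.
Peach (assigned premium): none: 2 − 0 = 2; basic: 11 − 1 = 10; premium: 16 − 2 = 14. Peach stays.
Average (assigned basic): none: 2 − 0 = 2; basic: 11 − 6 = 5; premium: 16 − 12 = 4. Average stays.
Lemon (assigned none): none: 2 − 0 = 2; basic: 11 − 11 = 0; premium: 16 − 22 = -6. Lemon stays.
Every type prefers its assigned level; separation holds.

Yes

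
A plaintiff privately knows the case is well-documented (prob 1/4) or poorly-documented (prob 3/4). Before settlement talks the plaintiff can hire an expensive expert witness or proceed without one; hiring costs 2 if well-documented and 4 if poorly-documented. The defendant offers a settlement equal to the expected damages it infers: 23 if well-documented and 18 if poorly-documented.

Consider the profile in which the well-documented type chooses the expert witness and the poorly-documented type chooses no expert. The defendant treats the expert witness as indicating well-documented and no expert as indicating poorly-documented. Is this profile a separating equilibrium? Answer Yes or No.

No

Under these beliefs, the expert witness earns settlement 23 and no expert earns settlement 18.
well-documented: the expert witness nets 23 − 2 = 21; no expert nets 18. well-documented prefers the expert witness.
poorly-documented: the expert witness nets 23 − 4 = 19; no expert nets 18. poorly-documented would deviate to the expert witness.
poorly-documented has a profitable deviation, so the profile is not an equilibrium.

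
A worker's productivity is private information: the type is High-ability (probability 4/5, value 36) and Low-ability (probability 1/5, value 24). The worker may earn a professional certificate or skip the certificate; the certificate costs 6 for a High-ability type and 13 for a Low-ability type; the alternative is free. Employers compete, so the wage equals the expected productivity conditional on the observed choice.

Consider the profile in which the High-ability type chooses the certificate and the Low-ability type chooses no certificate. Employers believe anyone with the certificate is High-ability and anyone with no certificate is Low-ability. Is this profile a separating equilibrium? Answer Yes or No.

Under these beliefs, the certificate earns wage 36 and no certificate earns wage 24.
High-ability: the certificate nets 36 − 6 = 30; no certificate nets 24. High-ability prefers the certificate.
Low-ability: the certificate nets 36 − 13 = 23; no certificate nets 24. Low-ability prefers no certificate.
Neither type deviates, so the separating profile is an equilibrium.

Yes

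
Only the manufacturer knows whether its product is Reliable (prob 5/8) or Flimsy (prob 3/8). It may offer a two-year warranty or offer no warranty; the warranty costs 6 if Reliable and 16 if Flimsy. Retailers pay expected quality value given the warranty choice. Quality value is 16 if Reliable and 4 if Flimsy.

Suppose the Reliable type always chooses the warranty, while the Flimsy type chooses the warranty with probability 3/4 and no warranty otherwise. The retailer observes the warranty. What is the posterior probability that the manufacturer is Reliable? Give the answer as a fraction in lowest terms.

20/29

P(the warranty) = (5/8)·1 + (3/8)·(3/4) = 29/32.
By Bayes' rule, P(Reliable | the warranty) = (5/8) / (29/32) = 20/29.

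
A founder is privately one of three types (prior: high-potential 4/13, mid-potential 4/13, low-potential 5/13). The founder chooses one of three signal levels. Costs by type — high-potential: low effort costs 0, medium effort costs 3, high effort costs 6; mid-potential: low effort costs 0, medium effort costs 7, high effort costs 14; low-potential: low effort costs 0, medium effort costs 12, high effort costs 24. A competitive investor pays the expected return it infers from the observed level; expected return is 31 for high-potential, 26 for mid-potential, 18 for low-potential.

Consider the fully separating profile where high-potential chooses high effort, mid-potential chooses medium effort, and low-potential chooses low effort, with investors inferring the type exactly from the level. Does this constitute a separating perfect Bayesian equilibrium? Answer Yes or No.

Separating valuations: high effort → 31, medium effort → 26, low effort → 18.
high-potential (assigned high effort): low effort: 18 − 0 = 18; medium effort: 26 − 3 = 23; high effort: 31 − 6 = 25. high-potential stays.
mid-potential (assigned medium effort): low effort: 18 − 0 = 18; medium effort: 26 − 7 = 19; high effort: 31 − 14 = 17. mid-potential stays.
low-potential (assigned low effort): low effort: 18 − 0 = 18; medium effort: 26 − 12 = 14; high effort: 31 − 24 = 7. low-potential stays.
Every type prefers its assigned level; separation holds.

Yes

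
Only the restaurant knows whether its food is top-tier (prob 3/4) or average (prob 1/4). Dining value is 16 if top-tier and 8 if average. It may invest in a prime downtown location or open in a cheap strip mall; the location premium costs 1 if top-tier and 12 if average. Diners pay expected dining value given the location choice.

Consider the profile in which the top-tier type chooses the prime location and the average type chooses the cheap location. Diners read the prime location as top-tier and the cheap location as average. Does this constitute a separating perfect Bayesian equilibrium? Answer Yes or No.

Yes

Under these beliefs, the prime location earns price premium 16 and the cheap location earns price premium 8.
top-tier: the prime location nets 16 − 1 = 15; the cheap location nets 8. top-tier prefers the prime location.
average: the prime location nets 16 − 12 = 4; the cheap location nets 8. average prefers the cheap location.
Neither type deviates, so the separating profile is an equilibrium.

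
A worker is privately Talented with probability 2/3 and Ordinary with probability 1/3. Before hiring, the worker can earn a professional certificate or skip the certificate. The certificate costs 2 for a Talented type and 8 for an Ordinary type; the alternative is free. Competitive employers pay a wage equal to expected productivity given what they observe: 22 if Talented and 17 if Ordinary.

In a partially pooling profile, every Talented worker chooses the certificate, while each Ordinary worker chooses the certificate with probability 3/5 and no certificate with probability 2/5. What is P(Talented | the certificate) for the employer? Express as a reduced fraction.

10/13

P(the certificate) = (2/3)·1 + (1/3)·(3/5) = 13/15.
By Bayes' rule, P(Talented | the certificate) = (2/3) / (13/15) = 10/13.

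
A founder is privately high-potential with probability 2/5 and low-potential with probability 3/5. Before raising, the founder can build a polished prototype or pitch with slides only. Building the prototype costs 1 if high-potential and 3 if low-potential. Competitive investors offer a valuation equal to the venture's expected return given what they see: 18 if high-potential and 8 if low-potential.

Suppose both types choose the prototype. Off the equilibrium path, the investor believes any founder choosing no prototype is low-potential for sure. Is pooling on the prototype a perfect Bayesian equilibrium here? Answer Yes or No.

On path, the investor holds the prior and pays 2/5·18 + 3/5·8 = 12. Off path (no prototype), believing low-potential, it pays 8.
high-potential: the prototype nets 12 − 1 = 11; no prototype nets 8. high-potential stays.
low-potential: the prototype nets 12 − 3 = 9; no prototype nets 8. low-potential stays.
No type deviates, so pooling is sustained.

Yes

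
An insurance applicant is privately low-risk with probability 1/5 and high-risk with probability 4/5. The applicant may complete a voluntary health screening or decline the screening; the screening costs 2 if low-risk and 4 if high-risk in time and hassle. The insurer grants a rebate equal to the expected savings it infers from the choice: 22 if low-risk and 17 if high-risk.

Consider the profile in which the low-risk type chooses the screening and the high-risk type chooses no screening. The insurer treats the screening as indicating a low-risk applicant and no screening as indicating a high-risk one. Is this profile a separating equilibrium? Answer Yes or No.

No

Under these beliefs, the screening earns rebate 22 and no screening earns rebate 17.
low-risk: the screening nets 22 − 2 = 20; no screening nets 17. low-risk prefers the screening.
high-risk: the screening nets 22 − 4 = 18; no screening nets 17. high-risk would deviate to the screening.
high-risk has a profitable deviation, so the profile is not an equilibrium.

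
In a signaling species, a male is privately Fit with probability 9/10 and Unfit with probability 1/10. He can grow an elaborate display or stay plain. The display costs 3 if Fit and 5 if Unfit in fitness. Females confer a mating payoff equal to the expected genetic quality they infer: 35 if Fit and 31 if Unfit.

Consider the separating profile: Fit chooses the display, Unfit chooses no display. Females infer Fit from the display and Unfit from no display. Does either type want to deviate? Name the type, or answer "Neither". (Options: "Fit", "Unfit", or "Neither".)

Neither

The display pays 35; no display pays 31.
Fit: assigned the display, nets 35 − 3 = 32; deviating to no display nets 31.
Unfit: assigned no display, nets 31; deviating to the display nets 35 − 5 = 30.
Both types strictly prefer their assigned action; no profitable deviation.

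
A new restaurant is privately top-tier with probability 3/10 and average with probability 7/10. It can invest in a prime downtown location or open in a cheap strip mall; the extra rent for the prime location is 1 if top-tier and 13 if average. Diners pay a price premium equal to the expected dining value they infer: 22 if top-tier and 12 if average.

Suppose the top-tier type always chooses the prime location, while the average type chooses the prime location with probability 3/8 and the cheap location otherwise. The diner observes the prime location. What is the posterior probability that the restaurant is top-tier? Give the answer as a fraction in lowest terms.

8/15

P(the prime location) = (3/10)·1 + (7/10)·(3/8) = 9/16.
By Bayes' rule, P(top-tier | the prime location) = (3/10) / (9/16) = 8/15.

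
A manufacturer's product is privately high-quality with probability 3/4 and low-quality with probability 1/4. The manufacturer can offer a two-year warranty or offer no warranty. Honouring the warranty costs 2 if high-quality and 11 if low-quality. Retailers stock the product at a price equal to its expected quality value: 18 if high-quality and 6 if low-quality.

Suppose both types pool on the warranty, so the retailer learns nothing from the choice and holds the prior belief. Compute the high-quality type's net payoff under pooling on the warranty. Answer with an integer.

13

Pooled price = 3/4·18 + 1/4·6 = 15.
high-quality pays cost 2 for the warranty, so net payoff = 15 − 2 = 13.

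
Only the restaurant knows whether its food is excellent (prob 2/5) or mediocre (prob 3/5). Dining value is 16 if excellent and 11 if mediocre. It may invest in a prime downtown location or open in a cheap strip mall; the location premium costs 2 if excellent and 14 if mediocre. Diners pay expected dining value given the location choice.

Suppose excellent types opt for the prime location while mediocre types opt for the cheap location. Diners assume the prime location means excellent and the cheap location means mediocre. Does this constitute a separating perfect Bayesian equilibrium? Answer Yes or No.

Under these beliefs, the prime location earns price premium 16 and the cheap location earns price premium 11.
excellent: the prime location nets 16 − 2 = 14; the cheap location nets 11. excellent prefers the prime location.
mediocre: the prime location nets 16 − 14 = 2; the cheap location nets 11. mediocre prefers the cheap location.
Neither type deviates, so the separating profile is an equilibrium.

Yes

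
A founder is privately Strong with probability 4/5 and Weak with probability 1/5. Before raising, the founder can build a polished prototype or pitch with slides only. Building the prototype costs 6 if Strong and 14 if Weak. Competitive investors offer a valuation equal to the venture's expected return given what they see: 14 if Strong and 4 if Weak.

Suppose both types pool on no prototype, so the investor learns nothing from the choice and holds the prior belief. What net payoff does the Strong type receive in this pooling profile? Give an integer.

12

Pooled valuation = 4/5·14 + 1/5·4 = 12.
Strong pays no cost for no prototype, so net payoff = 12.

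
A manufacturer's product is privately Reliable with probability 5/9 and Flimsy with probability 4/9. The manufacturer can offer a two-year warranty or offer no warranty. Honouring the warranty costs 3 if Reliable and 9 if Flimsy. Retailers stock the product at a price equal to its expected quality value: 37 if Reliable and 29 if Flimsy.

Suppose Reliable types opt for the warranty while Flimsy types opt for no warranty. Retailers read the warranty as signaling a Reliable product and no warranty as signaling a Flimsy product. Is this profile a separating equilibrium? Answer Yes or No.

Under these beliefs, the warranty earns price 37 and no warranty earns price 29.
Reliable: the warranty nets 37 − 3 = 34; no warranty nets 29. Reliable prefers the warranty.
Flimsy: the warranty nets 37 − 9 = 28; no warranty nets 29. Flimsy prefers no warranty.
Neither type deviates, so the separating profile is an equilibrium.

Yes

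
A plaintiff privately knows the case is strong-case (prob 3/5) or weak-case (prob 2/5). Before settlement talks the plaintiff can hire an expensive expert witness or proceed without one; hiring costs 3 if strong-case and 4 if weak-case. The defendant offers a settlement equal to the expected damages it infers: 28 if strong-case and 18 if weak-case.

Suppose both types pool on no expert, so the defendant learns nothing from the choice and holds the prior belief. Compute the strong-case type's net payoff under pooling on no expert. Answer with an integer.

Pooled settlement = 3/5·28 + 2/5·18 = 24.
strong-case pays no cost for no expert, so net payoff = 24.

24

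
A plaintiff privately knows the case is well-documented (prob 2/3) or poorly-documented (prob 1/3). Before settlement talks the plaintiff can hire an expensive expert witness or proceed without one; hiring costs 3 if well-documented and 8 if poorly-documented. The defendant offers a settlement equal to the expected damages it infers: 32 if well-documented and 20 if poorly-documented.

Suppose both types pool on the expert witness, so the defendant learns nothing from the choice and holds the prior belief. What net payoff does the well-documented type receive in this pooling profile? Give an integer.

Pooled settlement = 2/3·32 + 1/3·20 = 28.
well-documented pays cost 3 for the expert witness, so net payoff = 28 − 3 = 25.

25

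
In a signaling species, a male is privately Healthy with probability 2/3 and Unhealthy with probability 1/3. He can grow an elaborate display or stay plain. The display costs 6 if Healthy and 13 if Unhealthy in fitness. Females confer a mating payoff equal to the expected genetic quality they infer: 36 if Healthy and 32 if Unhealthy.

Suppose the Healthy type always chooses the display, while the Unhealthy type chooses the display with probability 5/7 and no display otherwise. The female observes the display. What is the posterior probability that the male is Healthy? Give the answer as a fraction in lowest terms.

14/19

P(the display) = (2/3)·1 + (1/3)·(5/7) = 19/21.
By Bayes' rule, P(Healthy | the display) = (2/3) / (19/21) = 14/19.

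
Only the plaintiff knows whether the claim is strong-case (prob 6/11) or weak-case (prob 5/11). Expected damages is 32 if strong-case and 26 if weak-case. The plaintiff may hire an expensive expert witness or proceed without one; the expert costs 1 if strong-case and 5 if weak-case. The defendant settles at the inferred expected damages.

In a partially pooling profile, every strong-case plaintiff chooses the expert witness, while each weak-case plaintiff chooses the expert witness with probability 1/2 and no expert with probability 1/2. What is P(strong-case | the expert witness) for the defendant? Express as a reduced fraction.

P(the expert witness) = (6/11)·1 + (5/11)·(1/2) = 17/22.
By Bayes' rule, P(strong-case | the expert witness) = (6/11) / (17/22) = 12/17.

12/17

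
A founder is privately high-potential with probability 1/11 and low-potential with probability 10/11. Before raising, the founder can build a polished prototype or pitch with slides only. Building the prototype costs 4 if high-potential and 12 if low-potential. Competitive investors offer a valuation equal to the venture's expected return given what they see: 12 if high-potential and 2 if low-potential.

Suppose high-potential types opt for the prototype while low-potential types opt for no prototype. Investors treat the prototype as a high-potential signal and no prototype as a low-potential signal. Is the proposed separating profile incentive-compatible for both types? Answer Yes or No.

Under these beliefs, the prototype earns valuation 12 and no prototype earns valuation 2.
high-potential: the prototype nets 12 − 4 = 8; no prototype nets 2. high-potential prefers the prototype.
low-potential: the prototype nets 12 − 12 = 0; no prototype nets 2. low-potential prefers no prototype.
Neither type deviates, so the separating profile is an equilibrium.

Yes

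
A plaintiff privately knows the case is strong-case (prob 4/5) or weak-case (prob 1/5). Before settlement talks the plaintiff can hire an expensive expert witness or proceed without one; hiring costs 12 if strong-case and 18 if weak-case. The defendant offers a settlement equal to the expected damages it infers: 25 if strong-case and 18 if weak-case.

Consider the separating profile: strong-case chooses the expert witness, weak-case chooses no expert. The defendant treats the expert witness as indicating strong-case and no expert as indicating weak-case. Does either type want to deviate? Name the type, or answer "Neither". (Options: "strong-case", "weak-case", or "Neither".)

strong-case

The expert witness pays 25; no expert pays 18.
strong-case: assigned the expert witness, nets 25 − 12 = 13; deviating to no expert nets 18.
weak-case: assigned no expert, nets 18; deviating to the expert witness nets 25 − 18 = 7.
The strong-case type gains 5 by deviating.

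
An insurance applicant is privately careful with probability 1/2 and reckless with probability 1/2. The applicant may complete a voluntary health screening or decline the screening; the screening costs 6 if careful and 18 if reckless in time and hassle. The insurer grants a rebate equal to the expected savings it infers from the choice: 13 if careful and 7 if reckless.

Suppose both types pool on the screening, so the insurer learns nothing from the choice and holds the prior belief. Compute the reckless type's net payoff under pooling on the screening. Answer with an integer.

-8

Pooled rebate = 1/2·13 + 1/2·7 = 10.
reckless pays cost 18 for the screening, so net payoff = 10 − 18 = -8.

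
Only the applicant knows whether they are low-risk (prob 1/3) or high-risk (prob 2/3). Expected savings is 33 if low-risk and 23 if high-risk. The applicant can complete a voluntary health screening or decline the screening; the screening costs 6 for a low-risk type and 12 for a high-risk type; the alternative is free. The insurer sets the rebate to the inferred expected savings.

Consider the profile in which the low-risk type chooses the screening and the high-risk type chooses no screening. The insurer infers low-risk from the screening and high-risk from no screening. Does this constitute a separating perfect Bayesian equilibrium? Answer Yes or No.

Under these beliefs, the screening earns rebate 33 and no screening earns rebate 23.
low-risk: the screening nets 33 − 6 = 27; no screening nets 23. low-risk prefers the screening.
high-risk: the screening nets 33 − 12 = 21; no screening nets 23. high-risk prefers no screening.
Neither type deviates, so the separating profile is an equilibrium.

Yes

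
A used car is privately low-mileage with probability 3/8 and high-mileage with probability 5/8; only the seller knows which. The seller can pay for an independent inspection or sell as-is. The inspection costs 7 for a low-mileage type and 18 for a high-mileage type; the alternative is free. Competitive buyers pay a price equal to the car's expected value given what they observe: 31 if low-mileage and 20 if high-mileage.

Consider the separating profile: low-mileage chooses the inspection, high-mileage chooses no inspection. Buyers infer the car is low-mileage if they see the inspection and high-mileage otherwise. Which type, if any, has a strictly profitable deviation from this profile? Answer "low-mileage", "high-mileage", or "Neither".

Neither

The inspection pays 31; no inspection pays 20.
low-mileage: assigned the inspection, nets 31 − 7 = 24; deviating to no inspection nets 20.
high-mileage: assigned no inspection, nets 20; deviating to the inspection nets 31 − 18 = 13.
Both types strictly prefer their assigned action; no profitable deviation.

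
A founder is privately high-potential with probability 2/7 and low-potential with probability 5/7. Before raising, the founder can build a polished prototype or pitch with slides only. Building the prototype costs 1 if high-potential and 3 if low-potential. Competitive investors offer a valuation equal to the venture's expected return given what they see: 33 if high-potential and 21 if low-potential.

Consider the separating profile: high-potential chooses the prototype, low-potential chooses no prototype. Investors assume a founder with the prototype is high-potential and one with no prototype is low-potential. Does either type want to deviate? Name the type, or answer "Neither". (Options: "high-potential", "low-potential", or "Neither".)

low-potential

The prototype pays 33; no prototype pays 21.
high-potential: assigned the prototype, nets 33 − 1 = 32; deviating to no prototype nets 21.
low-potential: assigned no prototype, nets 21; deviating to the prototype nets 33 − 3 = 30.
The low-potential type gains 9 by deviating.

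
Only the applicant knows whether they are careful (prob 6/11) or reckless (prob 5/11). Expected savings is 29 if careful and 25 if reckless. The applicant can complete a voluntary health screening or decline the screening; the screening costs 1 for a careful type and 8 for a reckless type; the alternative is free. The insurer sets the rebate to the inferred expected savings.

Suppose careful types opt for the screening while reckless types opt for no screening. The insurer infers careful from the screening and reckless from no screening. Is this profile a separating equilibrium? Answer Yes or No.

Yes

Under these beliefs, the screening earns rebate 29 and no screening earns rebate 25.
careful: the screening nets 29 − 1 = 28; no screening nets 25. careful prefers the screening.
reckless: the screening nets 29 − 8 = 21; no screening nets 25. reckless prefers no screening.
Neither type deviates, so the separating profile is an equilibrium.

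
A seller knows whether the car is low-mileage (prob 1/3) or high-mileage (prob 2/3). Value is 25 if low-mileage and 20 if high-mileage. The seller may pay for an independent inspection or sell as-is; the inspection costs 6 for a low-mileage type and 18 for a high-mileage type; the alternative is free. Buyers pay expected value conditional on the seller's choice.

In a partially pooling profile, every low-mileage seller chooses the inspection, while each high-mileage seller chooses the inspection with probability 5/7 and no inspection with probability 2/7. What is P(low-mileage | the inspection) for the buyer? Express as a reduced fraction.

7/17

P(the inspection) = (1/3)·1 + (2/3)·(5/7) = 17/21.
By Bayes' rule, P(low-mileage | the inspection) = (1/3) / (17/21) = 7/17.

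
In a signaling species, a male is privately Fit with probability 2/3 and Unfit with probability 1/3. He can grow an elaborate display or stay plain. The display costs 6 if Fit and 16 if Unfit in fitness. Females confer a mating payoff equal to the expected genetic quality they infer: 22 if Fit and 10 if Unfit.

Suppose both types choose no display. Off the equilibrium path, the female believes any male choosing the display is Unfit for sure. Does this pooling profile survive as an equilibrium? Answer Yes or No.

On path, the female holds the prior and pays 2/3·22 + 1/3·10 = 18. Off path (the display), believing Unfit, it pays 10.
Fit: no display nets 18; the display nets 10 − 6 = 4. Fit stays.
Unfit: no display nets 18; the display nets 10 − 16 = -6. Unfit stays.
No type deviates, so pooling is sustained.

Yes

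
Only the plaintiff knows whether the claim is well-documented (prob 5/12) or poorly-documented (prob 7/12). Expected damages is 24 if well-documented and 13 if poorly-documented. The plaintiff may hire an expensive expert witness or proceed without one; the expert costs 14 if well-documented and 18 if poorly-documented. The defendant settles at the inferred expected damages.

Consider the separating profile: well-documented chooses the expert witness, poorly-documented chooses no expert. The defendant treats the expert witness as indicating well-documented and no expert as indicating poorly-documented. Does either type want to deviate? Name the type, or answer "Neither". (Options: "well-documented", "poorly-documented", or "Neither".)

well-documented

The expert witness pays 24; no expert pays 13.
well-documented: assigned the expert witness, nets 24 − 14 = 10; deviating to no expert nets 13.
poorly-documented: assigned no expert, nets 13; deviating to the expert witness nets 24 − 18 = 6.
The well-documented type gains 3 by deviating.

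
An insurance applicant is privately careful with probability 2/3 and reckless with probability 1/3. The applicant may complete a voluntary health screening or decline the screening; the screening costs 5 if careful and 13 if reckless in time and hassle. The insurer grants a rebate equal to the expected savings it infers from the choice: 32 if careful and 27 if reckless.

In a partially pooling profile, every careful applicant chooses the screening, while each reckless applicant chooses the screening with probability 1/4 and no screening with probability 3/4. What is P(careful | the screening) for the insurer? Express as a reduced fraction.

8/9

P(the screening) = (2/3)·1 + (1/3)·(1/4) = 3/4.
By Bayes' rule, P(careful | the screening) = (2/3) / (3/4) = 8/9.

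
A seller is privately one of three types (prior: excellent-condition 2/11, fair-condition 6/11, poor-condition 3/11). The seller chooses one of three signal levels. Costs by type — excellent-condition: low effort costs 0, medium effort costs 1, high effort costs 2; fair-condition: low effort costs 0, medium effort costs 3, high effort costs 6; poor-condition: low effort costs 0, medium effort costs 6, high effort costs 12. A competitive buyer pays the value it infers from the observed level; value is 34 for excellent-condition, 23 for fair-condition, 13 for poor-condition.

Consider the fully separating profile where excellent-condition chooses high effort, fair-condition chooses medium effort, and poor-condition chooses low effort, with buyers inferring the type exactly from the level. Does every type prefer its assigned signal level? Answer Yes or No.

Separating prices: high effort → 34, medium effort → 23, low effort → 13.
excellent-condition (assigned high effort): low effort: 13 − 0 = 13; medium effort: 23 − 1 = 22; high effort: 34 − 2 = 32. excellent-condition stays.
fair-condition (assigned medium effort): low effort: 13 − 0 = 13; medium effort: 23 − 3 = 20; high effort: 34 − 6 = 28. fair-condition prefers high effort.
poor-condition (assigned low effort): low effort: 13 − 0 = 13; medium effort: 23 − 6 = 17; high effort: 34 − 12 = 22. poor-condition prefers high effort.
At least one type deviates; the separating profile fails.

No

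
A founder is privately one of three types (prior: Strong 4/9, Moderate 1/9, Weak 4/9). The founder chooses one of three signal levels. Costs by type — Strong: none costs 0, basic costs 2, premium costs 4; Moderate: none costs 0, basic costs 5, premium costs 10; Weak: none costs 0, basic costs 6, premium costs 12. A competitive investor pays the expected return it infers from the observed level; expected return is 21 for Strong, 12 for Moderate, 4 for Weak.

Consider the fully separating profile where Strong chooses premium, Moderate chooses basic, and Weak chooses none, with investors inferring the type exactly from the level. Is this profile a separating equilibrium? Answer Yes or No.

Separating valuations: premium → 21, basic → 12, none → 4.
Strong (assigned premium): none: 4 − 0 = 4; basic: 12 − 2 = 10; premium: 21 − 4 = 17. Strong stays.
Moderate (assigned basic): none: 4 − 0 = 4; basic: 12 − 5 = 7; premium: 21 − 10 = 11. Moderate prefers premium.
Weak (assigned none): none: 4 − 0 = 4; basic: 12 − 6 = 6; premium: 21 − 12 = 9. Weak prefers premium.
At least one type deviates; the separating profile fails.

No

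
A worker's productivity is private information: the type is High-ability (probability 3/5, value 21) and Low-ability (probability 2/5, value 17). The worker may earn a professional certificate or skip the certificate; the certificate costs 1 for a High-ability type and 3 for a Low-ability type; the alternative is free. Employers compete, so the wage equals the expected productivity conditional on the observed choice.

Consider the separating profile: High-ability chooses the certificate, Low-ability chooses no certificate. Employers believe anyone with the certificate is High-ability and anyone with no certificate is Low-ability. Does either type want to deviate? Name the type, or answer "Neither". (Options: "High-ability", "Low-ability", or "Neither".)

Low-ability

The certificate pays 21; no certificate pays 17.
High-ability: assigned the certificate, nets 21 − 1 = 20; deviating to no certificate nets 17.
Low-ability: assigned no certificate, nets 17; deviating to the certificate nets 21 − 3 = 18.
The Low-ability type gains 1 by deviating.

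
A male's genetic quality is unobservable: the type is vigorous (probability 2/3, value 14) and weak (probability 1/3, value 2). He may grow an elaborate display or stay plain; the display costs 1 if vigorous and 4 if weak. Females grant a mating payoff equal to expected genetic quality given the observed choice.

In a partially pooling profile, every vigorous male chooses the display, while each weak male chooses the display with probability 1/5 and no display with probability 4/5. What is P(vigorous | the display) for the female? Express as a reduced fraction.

P(the display) = (2/3)·1 + (1/3)·(1/5) = 11/15.
By Bayes' rule, P(vigorous | the display) = (2/3) / (11/15) = 10/11.

10/11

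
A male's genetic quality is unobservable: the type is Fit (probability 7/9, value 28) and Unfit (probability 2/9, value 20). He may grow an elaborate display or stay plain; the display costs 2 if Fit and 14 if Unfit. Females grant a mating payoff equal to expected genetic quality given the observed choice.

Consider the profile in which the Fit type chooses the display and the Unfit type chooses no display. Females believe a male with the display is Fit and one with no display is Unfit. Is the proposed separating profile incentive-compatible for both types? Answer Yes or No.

Yes

Under these beliefs, the display earns mating payoff 28 and no display earns mating payoff 20.
Fit: the display nets 28 − 2 = 26; no display nets 20. Fit prefers the display.
Unfit: the display nets 28 − 14 = 14; no display nets 20. Unfit prefers no display.
Neither type deviates, so the separating profile is an equilibrium.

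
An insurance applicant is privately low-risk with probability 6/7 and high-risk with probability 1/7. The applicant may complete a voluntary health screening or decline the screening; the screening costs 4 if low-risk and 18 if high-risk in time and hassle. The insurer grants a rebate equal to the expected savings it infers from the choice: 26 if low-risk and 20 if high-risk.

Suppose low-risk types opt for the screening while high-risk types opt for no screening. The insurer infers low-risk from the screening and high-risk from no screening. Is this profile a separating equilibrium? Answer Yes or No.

Under these beliefs, the screening earns rebate 26 and no screening earns rebate 20.
low-risk: the screening nets 26 − 4 = 22; no screening nets 20. low-risk prefers the screening.
high-risk: the screening nets 26 − 18 = 8; no screening nets 20. high-risk prefers no screening.
Neither type deviates, so the separating profile is an equilibrium.

Yes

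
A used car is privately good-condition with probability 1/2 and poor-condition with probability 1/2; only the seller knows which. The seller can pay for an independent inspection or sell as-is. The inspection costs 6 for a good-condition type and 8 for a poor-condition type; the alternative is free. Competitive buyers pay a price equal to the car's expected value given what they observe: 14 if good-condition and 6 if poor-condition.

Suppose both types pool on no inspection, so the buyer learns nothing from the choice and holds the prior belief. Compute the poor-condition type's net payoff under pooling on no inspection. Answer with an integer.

Pooled price = 1/2·14 + 1/2·6 = 10.
poor-condition pays no cost for no inspection, so net payoff = 10.

10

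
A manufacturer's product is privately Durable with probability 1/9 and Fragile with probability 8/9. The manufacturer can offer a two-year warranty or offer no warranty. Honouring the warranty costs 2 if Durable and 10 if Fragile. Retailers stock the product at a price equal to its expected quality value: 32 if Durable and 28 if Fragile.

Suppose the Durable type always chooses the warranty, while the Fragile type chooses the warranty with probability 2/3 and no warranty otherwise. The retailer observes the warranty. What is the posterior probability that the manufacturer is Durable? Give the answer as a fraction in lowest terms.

3/19

P(the warranty) = (1/9)·1 + (8/9)·(2/3) = 19/27.
By Bayes' rule, P(Durable | the warranty) = (1/9) / (19/27) = 3/19.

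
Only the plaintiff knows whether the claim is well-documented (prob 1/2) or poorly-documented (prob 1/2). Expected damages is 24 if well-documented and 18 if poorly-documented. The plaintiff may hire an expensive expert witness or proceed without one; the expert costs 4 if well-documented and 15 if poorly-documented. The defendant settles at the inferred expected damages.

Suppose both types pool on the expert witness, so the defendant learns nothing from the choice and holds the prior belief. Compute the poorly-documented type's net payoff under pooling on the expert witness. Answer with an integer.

Pooled settlement = 1/2·24 + 1/2·18 = 21.
poorly-documented pays cost 15 for the expert witness, so net payoff = 21 − 15 = 6.

6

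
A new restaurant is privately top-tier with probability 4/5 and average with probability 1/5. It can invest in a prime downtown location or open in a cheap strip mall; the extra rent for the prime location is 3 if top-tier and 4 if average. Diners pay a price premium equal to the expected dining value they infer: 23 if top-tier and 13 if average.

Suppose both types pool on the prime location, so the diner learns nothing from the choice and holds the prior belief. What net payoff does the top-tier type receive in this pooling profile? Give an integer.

Pooled price premium = 4/5·23 + 1/5·13 = 21.
top-tier pays cost 3 for the prime location, so net payoff = 21 − 3 = 18.

18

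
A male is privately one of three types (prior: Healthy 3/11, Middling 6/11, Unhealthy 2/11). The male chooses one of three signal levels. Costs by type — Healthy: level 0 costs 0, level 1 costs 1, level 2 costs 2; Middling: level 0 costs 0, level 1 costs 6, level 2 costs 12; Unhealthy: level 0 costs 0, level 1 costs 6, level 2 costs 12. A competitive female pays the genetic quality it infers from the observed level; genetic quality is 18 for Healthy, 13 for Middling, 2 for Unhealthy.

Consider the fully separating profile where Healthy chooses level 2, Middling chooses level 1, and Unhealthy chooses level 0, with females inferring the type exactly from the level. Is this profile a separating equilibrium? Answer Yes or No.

No

Separating mating payoffs: level 2 → 18, level 1 → 13, level 0 → 2.
Healthy (assigned level 2): level 0: 2 − 0 = 2; level 1: 13 − 1 = 12; level 2: 18 − 2 = 16. Healthy stays.
Middling (assigned level 1): level 0: 2 − 0 = 2; level 1: 13 − 6 = 7; level 2: 18 − 12 = 6. Middling stays.
Unhealthy (assigned level 0): level 0: 2 − 0 = 2; level 1: 13 − 6 = 7; level 2: 18 − 12 = 6. Unhealthy prefers level 1.
At least one type deviates; the separating profile fails.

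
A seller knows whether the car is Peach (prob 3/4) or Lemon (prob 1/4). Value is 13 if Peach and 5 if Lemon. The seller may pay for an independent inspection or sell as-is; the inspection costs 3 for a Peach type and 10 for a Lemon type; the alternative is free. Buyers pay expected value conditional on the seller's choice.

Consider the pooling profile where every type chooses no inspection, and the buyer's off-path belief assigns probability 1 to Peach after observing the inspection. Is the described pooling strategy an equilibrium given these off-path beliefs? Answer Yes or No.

Yes

On path, the buyer holds the prior and pays 3/4·13 + 1/4·5 = 11. Off path (the inspection), believing Peach, it pays 13.
Peach: no inspection nets 11; the inspection nets 13 − 3 = 10. Peach stays.
Lemon: no inspection nets 11; the inspection nets 13 − 10 = 3. Lemon stays.
No type deviates, so pooling is sustained.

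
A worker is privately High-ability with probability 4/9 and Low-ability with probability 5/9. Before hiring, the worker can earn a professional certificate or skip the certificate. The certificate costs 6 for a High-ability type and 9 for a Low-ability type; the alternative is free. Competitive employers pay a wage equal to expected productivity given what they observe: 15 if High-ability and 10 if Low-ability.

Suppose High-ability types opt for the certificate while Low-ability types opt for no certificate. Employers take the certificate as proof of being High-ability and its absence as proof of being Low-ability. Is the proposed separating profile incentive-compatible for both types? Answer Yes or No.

Under these beliefs, the certificate earns wage 15 and no certificate earns wage 10.
High-ability: the certificate nets 15 − 6 = 9; no certificate nets 10. High-ability would deviate to no certificate.
Low-ability: the certificate nets 15 − 9 = 6; no certificate nets 10. Low-ability prefers no certificate.
High-ability has a profitable deviation, so the profile is not an equilibrium.

No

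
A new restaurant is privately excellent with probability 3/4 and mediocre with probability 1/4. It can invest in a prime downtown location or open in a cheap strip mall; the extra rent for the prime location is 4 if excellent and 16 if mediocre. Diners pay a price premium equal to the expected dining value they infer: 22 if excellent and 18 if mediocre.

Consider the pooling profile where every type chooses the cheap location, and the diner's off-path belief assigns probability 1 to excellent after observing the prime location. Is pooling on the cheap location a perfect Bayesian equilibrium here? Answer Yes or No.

Yes

On path, the diner holds the prior and pays 3/4·22 + 1/4·18 = 21. Off path (the prime location), believing excellent, it pays 22.
excellent: the cheap location nets 21; the prime location nets 22 − 4 = 18. excellent stays.
mediocre: the cheap location nets 21; the prime location nets 22 − 16 = 6. mediocre stays.
No type deviates, so pooling is sustained.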